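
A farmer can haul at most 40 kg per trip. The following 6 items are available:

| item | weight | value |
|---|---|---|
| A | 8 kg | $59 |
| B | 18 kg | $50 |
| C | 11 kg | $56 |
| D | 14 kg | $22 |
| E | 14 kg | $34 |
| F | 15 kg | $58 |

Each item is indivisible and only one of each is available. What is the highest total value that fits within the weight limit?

Check high-value combinations within 40 kg:
- A+C+F: weight 8+11+15=34, value 59+56+58=173
- A+B+C: weight 8+18+11=37, value 59+50+56=165
- A+E+F: weight 8+14+15=37, value 59+34+58=151
- A+C+E: weight 8+11+14=33, value 59+56+34=149
Best: $173.

$173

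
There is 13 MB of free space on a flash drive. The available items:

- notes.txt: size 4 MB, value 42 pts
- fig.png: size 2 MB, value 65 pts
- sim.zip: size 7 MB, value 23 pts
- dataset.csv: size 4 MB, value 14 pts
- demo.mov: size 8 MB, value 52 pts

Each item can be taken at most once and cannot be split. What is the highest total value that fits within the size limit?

130 pts

Check high-value combinations within 13 MB:
- notes.txt+fig.png+sim.zip: size 4+2+7=13, value 42+65+23=130
- notes.txt+fig.png+dataset.csv: size 4+2+4=10, value 42+65+14=121
- fig.png+demo.mov: size 2+8=10, value 65+52=117
- notes.txt+fig.png: size 4+2=6, value 42+65=107
- fig.png+sim.zip+dataset.csv: size 2+7+4=13, value 65+23+14=102
Best: 130 pts.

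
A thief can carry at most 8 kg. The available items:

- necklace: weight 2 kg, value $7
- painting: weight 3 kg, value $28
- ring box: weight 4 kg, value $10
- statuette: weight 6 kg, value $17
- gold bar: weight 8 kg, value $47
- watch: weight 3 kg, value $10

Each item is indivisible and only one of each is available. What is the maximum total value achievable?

$47

Check high-value combinations within 8 kg:
- gold bar: weight 8, value 47
- necklace+painting+watch: weight 2+3+3=8, value 7+28+10=45
- painting+watch: weight 3+3=6, value 28+10=38
Best: $47.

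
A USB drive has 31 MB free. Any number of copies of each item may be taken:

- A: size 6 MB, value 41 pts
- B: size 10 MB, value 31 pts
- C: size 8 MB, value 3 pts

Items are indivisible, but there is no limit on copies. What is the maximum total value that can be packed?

205 pts

Best value-per-unit is A at 41/6, and filling with it alone uses size 5×6=30. No mix of the others beats 5×41 = 205.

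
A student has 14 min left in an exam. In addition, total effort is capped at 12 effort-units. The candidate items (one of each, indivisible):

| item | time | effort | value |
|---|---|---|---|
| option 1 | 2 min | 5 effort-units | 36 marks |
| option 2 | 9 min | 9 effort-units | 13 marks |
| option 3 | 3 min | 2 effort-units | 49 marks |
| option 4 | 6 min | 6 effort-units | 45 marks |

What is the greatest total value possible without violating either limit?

Feasible sets respecting both limits:
- option 3+option 4: time 9, effort 8, value 94
- option 1+option 3: time 5, effort 7, value 85
- option 1+option 4: time 8, effort 11, value 81
- option 2+option 3: time 12, effort 11, value 62
Best: 94 marks.

94 marks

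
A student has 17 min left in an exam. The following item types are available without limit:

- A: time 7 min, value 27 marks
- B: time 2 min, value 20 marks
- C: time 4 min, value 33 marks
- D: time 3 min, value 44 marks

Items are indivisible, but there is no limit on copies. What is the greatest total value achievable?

Best value-per-unit is D at 44/3; filling with it alone gives 5×44 = 220.
Optimal mix: 1×B + 5×D → time 17, value 240.

240 marks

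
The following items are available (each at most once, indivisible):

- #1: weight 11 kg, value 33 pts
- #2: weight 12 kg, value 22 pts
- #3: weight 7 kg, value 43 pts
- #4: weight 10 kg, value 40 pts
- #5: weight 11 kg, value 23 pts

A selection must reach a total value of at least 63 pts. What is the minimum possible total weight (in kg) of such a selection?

Subsets with value ≥ 63, sorted by total weight:
- #3+#4: weight 17, value 83
- #1+#3: weight 18, value 76
Minimum weight: 17 kg.

17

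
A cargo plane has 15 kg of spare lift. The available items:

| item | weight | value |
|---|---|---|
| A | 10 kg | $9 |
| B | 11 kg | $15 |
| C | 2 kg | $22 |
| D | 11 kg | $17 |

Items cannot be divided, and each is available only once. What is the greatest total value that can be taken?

This is a 0/1 knapsack; check combinations near the capacity.
- C+D: weight 2+11=13, value 22+17=39
- B+C: weight 11+2=13, value 15+22=37
- A+C: weight 10+2=12, value 9+22=31
- C: weight 2, value 22
- D: weight 11, value 17
Best: $39.

$39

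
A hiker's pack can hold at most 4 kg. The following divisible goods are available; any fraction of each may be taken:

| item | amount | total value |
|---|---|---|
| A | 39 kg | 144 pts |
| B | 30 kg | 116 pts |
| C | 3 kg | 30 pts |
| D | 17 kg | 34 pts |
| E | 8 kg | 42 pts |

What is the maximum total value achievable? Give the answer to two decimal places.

35.25

Take in order of value per unit:
- C (30/3 per unit): all 3 → value 30, running total 30.00
- E (42/8 per unit): 1 of 8 → value 1×42/8 = 5.2500, running total 35.25
Total 35.25.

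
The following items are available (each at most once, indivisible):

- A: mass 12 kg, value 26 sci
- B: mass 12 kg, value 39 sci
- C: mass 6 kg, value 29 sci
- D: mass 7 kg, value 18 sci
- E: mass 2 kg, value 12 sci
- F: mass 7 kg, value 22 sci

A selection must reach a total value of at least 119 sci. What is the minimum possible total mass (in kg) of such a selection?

Subsets with value ≥ 119, sorted by total mass:
- B+C+D+E+F: mass 34, value 120
- A+B+C+E+F: mass 39, value 128
Minimum mass: 34 kg.

34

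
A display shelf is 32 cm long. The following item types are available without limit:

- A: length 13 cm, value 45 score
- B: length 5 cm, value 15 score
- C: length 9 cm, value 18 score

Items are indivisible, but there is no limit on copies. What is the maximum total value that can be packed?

105 score

Best value-per-unit is A at 45/13; filling with it alone gives 2×45 = 90.
Optimal mix: 2×A + 1×B → length 31, value 105.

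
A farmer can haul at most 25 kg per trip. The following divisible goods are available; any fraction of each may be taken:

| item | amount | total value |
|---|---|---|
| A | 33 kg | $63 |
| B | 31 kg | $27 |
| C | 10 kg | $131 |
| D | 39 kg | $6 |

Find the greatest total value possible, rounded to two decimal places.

Take in order of value per unit:
- C (131/10 per unit): all 10 → value 131, running total 131.00
- A (63/33 per unit): 15 of 33 → value 15×63/33 = 28.6364, running total 159.64
Total 159.64.

159.64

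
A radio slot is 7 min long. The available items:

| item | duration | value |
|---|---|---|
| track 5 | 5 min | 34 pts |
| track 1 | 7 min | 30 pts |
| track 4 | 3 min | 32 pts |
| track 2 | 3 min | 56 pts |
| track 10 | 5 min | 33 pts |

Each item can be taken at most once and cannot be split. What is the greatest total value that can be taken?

88 pts

Check high-value combinations within 7 min:
- track 4+track 2: duration 3+3=6, value 32+56=88
- track 2: duration 3, value 56
- track 5: duration 5, value 34
- track 10: duration 5, value 33
Best: 88 pts.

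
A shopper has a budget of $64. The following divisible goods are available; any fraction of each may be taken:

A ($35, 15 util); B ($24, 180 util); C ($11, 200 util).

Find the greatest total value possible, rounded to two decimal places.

Take in order of value per unit:
- C (200/11 per unit): all 11 → value 200, running total 200.00
- B (180/24 per unit): all 24 → value 180, running total 380.00
- A (15/35 per unit): 29 of 35 → value 29×15/35 = 12.4286, running total 392.43
Total 392.43.

392.43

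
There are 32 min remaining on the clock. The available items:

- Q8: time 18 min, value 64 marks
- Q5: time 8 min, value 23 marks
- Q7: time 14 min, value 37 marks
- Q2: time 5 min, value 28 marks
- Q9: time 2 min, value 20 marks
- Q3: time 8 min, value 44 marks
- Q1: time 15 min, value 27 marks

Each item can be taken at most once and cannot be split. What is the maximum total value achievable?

136 marks

Check high-value combinations within 32 min:
- Q8+Q2+Q3: time 18+5+8=31, value 64+28+44=136
- Q7+Q2+Q9+Q3: time 14+5+2+8=29, value 37+28+20+44=129
- Q8+Q9+Q3: time 18+2+8=28, value 64+20+44=128
- Q5+Q7+Q9+Q3: time 8+14+2+8=32, value 23+37+20+44=124
- Q2+Q9+Q3+Q1: time 5+2+8+15=30, value 28+20+44+27=119
Best: 136 marks.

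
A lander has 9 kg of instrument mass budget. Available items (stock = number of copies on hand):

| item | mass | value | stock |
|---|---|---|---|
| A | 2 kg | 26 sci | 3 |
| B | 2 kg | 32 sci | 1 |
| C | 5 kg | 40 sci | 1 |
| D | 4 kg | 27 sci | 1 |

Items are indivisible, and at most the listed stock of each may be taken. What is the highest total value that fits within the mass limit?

110 sci

Best selections within mass 9 and stock limits:
- 3×A + 1×B: mass 8, value 110
- 1×A + 1×B + 1×C: mass 9, value 98
Best: 110 sci.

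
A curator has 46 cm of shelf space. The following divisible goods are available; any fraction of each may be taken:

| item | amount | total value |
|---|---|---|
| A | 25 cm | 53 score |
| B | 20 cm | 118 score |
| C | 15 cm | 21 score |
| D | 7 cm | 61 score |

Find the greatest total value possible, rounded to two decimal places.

219.28

Take in order of value per unit:
- D (61/7 per unit): all 7 → value 61, running total 61.00
- B (118/20 per unit): all 20 → value 118, running total 179.00
- A (53/25 per unit): 19 of 25 → value 19×53/25 = 40.2800, running total 219.28
Total 219.28.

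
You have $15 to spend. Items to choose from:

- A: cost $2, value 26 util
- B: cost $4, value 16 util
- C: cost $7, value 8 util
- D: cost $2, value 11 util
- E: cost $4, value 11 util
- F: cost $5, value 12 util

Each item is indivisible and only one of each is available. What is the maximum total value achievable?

65 util

Check high-value combinations within $15:
- A+B+D+F: cost 2+4+2+5=13, value 26+16+11+12=65
- A+B+E+F: cost 2+4+4+5=15, value 26+16+11+12=65
- A+B+D+E: cost 2+4+2+4=12, value 26+16+11+11=64
- A+B+C+D: cost 2+4+7+2=15, value 26+16+8+11=61
Best: 65 util.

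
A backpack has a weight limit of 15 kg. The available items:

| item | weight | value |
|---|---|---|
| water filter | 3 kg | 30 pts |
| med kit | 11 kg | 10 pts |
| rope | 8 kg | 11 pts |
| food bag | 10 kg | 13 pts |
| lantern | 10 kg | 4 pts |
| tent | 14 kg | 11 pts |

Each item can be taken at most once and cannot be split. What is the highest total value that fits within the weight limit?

Check high-value combinations within 15 kg:
- water filter+food bag: weight 3+10=13, value 30+13=43
- water filter+rope: weight 3+8=11, value 30+11=41
- water filter+med kit: weight 3+11=14, value 30+10=40
Best: 43 pts.

43 pts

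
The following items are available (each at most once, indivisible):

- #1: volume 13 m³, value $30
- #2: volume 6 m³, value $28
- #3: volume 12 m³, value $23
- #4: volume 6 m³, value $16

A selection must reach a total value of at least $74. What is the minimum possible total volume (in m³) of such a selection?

25

Subsets with value ≥ 74, sorted by total volume:
- #1+#2+#4: volume 25, value 74
- #1+#2+#3: volume 31, value 81
- #1+#2+#3+#4: volume 37, value 97
Minimum volume: 25 m³.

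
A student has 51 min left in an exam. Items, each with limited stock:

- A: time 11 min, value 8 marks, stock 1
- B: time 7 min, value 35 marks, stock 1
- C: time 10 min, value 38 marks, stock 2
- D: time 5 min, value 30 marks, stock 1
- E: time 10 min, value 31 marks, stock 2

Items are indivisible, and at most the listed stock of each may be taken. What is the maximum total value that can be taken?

173 marks

Top feasible selections:
- 1×B + 2×C + 2×E: time 47, value 173
- 1×B + 2×C + 1×D + 1×E: time 42, value 172
- 2×C + 1×D + 2×E: time 45, value 168
Best: 173 marks.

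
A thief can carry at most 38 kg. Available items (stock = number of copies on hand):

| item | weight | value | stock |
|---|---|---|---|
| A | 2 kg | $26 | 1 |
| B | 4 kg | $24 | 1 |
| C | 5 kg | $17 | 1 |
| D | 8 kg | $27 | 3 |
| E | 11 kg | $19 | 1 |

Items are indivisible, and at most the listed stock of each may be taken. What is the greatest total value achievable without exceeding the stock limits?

Best selections within weight 38 and stock limits:
- 1×A + 1×B + 1×C + 3×D: weight 35, value 148
- 1×A + 1×B + 1×C + 2×D + 1×E: weight 38, value 140
- 1×A + 1×B + 3×D: weight 30, value 131
Best: $148.

$148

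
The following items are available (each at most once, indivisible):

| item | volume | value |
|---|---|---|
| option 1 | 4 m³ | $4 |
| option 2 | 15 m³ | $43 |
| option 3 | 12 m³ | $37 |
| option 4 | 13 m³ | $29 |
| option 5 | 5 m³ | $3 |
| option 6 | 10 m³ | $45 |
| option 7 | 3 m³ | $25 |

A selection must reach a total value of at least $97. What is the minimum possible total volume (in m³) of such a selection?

25

Subsets with value ≥ 97, sorted by total volume:
- option 3+option 6+option 7: volume 25, value 107
- option 4+option 6+option 7: volume 26, value 99
Minimum volume: 25 m³.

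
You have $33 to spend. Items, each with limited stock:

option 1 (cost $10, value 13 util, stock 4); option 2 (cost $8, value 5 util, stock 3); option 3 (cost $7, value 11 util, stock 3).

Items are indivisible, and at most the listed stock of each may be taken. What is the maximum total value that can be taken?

Best selections within cost 33 and stock limits:
- 1×option 1 + 3×option 3: cost 31, value 46
- 1×option 1 + 1×option 2 + 2×option 3: cost 32, value 40
Best: 46 util.

46 util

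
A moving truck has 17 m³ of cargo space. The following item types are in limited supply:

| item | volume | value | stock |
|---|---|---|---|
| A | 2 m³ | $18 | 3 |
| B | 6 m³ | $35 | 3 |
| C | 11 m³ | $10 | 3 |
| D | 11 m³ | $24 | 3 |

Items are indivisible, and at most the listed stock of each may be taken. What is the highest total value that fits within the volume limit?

Top feasible selections:
- 2×A + 2×B: volume 16, value 106
- 3×A + 1×B: volume 12, value 89
Best: $106.

$106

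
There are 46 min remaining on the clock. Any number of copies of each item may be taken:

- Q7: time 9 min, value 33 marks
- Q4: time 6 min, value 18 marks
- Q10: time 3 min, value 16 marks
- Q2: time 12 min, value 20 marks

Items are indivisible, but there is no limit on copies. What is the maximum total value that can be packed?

240 marks

Best value-per-unit is Q10 at 16/3, and filling with it alone uses time 15×3=45. No mix of the others beats 15×16 = 240.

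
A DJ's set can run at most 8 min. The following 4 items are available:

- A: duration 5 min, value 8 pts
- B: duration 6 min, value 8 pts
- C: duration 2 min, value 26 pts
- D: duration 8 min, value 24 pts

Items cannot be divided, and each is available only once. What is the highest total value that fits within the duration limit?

34 pts

Check high-value combinations within 8 min:
- A+C: duration 5+2=7, value 8+26=34
- B+C: duration 6+2=8, value 8+26=34
- C: duration 2, value 26
- D: duration 8, value 24
- A: duration 5, value 8
Best: 34 pts.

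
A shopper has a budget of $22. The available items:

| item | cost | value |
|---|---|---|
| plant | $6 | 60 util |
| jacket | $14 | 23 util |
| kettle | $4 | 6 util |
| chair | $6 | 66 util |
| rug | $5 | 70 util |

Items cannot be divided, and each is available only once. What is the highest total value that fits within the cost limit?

Check high-value combinations within $22:
- plant+kettle+chair+rug: cost 6+4+6+5=21, value 60+6+66+70=202
- plant+chair+rug: cost 6+6+5=17, value 60+66+70=196
- kettle+chair+rug: cost 4+6+5=15, value 6+66+70=142
Best: 202 util.

202 util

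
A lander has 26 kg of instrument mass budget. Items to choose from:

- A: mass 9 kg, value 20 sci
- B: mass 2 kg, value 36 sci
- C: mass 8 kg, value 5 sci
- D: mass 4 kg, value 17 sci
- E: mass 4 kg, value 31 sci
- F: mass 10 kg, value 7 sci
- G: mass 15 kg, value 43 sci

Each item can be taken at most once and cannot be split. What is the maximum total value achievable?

Check high-value combinations within 26 kg:
- B+D+E+G: mass 2+4+4+15=25, value 36+17+31+43=127
- B+E+G: mass 2+4+15=21, value 36+31+43=110
- A+B+D+E: mass 9+2+4+4=19, value 20+36+17+31=104
Best: 127 sci.

127 sci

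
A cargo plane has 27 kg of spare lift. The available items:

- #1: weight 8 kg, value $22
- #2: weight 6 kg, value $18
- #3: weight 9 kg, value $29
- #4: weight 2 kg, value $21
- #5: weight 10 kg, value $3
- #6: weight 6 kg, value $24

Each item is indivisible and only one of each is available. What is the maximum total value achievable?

$96

Check high-value combinations within 27 kg:
- #1+#3+#4+#6: weight 8+9+2+6=25, value 22+29+21+24=96
- #2+#3+#4+#6: weight 6+9+2+6=23, value 18+29+21+24=92
- #1+#2+#3+#4: weight 8+6+9+2=25, value 22+18+29+21=90
- #1+#2+#4+#6: weight 8+6+2+6=22, value 22+18+21+24=85
Best: $96.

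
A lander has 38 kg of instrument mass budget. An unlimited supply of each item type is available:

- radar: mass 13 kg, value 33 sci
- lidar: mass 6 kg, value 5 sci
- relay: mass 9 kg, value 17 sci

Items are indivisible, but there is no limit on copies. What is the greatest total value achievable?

83 sci

Best value-per-unit is radar at 33/13; filling with it alone gives 2×33 = 66.
Optimal mix: 2×radar + 1×relay → mass 35, value 83.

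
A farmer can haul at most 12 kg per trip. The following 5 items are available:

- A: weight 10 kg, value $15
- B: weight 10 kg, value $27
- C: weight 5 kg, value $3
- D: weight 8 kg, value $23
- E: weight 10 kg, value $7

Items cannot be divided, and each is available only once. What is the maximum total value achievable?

Check high-value combinations within 12 kg:
- B: weight 10, value 27
- D: weight 8, value 23
- A: weight 10, value 15
- E: weight 10, value 7
- C: weight 5, value 3
Best: $27.

$27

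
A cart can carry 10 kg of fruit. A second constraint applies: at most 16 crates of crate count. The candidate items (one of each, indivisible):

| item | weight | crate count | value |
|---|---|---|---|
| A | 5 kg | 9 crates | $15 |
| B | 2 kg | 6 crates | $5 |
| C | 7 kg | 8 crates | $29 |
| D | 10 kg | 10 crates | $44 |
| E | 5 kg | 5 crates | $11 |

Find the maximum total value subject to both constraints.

$44

Feasible sets respecting both limits:
- D: weight 10, crate count 10, value 44
- B+C: weight 9, crate count 14, value 34
- C: weight 7, crate count 8, value 29
- A+E: weight 10, crate count 14, value 26
Best: $44.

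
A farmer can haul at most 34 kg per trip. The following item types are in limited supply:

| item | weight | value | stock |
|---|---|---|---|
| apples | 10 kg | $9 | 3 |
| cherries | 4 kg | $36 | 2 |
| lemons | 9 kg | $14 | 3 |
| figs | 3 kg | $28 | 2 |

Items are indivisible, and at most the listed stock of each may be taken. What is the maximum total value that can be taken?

Best selections within weight 34 and stock limits:
- 2×cherries + 2×lemons + 2×figs: weight 32, value 156
- 1×apples + 2×cherries + 1×lemons + 2×figs: weight 33, value 151
- 2×apples + 2×cherries + 2×figs: weight 34, value 146
Best: $156.

$156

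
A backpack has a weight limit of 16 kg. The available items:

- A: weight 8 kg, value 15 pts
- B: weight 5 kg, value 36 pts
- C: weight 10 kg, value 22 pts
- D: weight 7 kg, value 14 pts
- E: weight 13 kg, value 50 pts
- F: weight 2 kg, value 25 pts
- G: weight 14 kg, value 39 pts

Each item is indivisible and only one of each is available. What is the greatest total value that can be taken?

Check high-value combinations within 16 kg:
- A+B+F: weight 8+5+2=15, value 15+36+25=76
- B+D+F: weight 5+7+2=14, value 36+14+25=75
- E+F: weight 13+2=15, value 50+25=75
- F+G: weight 2+14=16, value 25+39=64
- B+F: weight 5+2=7, value 36+25=61
Best: 76 pts.

76 pts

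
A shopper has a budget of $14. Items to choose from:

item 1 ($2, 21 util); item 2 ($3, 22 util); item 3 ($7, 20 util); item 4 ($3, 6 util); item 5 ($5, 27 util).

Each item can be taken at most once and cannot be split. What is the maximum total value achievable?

Check high-value combinations within $14:
- item 1+item 2+item 4+item 5: cost 2+3+3+5=13, value 21+22+6+27=76
- item 1+item 2+item 5: cost 2+3+5=10, value 21+22+27=70
- item 1+item 3+item 5: cost 2+7+5=14, value 21+20+27=68
- item 1+item 2+item 3: cost 2+3+7=12, value 21+22+20=63
Best: 76 util.

76 util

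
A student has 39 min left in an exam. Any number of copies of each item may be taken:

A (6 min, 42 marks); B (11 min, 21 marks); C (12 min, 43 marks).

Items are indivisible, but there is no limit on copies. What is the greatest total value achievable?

Best value-per-unit is A at 42/6, and filling with it alone uses time 6×6=36. No mix of the others beats 6×42 = 252.

252 marks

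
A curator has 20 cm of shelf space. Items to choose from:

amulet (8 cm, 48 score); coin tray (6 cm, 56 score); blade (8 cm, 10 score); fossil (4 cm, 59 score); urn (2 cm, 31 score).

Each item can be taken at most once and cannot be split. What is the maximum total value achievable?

This is a 0/1 knapsack; check combinations near the capacity.
- amulet+coin tray+fossil+urn: length 8+6+4+2=20, value 48+56+59+31=194
- amulet+coin tray+fossil: length 8+6+4=18, value 48+56+59=163
- coin tray+blade+fossil+urn: length 6+8+4+2=20, value 56+10+59+31=156
- coin tray+fossil+urn: length 6+4+2=12, value 56+59+31=146
Best: 194 score.

194 score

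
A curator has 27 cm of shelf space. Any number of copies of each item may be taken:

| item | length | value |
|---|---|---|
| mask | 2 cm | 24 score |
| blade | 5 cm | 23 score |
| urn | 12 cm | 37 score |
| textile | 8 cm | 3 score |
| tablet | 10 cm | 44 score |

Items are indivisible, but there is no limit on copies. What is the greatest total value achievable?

312 score

Best value-per-unit is mask at 24/2, and filling with it alone uses length 13×2=26. No mix of the others beats 13×24 = 312.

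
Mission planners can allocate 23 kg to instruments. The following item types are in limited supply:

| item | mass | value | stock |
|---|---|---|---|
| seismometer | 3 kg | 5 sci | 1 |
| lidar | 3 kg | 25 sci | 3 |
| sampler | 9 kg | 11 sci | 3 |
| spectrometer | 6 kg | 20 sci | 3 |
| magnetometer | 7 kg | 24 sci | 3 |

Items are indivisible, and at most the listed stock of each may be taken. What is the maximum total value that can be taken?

Top feasible selections:
- 3×lidar + 2×magnetometer: mass 23, value 123
- 3×lidar + 1×spectrometer + 1×magnetometer: mass 22, value 119
- 3×lidar + 2×spectrometer: mass 21, value 115
- 1×seismometer + 3×lidar + 1×magnetometer: mass 19, value 104
Best: 123 sci.

123 sci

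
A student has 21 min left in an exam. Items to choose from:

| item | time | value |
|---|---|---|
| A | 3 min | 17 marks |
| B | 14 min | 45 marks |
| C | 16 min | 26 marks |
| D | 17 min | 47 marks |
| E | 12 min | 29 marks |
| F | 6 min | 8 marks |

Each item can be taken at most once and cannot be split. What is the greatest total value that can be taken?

Check high-value combinations within 21 min:
- A+D: time 3+17=20, value 17+47=64
- A+B: time 3+14=17, value 17+45=62
- A+E+F: time 3+12+6=21, value 17+29+8=54
- B+F: time 14+6=20, value 45+8=53
Best: 64 marks.

64 marks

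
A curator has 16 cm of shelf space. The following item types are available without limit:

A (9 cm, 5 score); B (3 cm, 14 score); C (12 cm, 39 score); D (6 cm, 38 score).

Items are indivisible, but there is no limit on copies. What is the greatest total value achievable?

90 score

Best value-per-unit is D at 38/6; filling with it alone gives 2×38 = 76.
Optimal mix: 1×B + 2×D → length 15, value 90.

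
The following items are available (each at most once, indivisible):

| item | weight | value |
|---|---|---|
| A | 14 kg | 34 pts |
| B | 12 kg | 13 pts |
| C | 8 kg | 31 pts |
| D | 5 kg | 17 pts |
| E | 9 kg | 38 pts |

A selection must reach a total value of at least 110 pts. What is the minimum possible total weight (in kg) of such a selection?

Subsets with value ≥ 110, sorted by total weight:
- A+C+D+E: weight 36, value 120
- A+B+C+E: weight 43, value 116
- A+B+C+D+E: weight 48, value 133
Minimum weight: 36 kg.

36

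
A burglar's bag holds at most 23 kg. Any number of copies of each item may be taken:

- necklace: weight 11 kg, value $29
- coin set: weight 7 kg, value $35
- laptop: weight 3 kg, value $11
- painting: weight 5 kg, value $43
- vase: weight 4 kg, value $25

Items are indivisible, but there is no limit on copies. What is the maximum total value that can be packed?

Best value-per-unit is painting at 43/5; filling with it alone gives 4×43 = 172.
Optimal mix: 1×laptop + 4×painting → weight 23, value 183.

$183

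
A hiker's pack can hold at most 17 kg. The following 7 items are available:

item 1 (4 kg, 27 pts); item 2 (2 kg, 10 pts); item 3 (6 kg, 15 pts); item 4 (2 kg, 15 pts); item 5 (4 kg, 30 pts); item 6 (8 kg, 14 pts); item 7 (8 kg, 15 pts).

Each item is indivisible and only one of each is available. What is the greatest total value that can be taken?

87 pts

Check high-value combinations within 17 kg:
- item 1+item 3+item 4+item 5: weight 4+6+2+4=16, value 27+15+15+30=87
- item 1+item 2+item 4+item 5: weight 4+2+2+4=12, value 27+10+15+30=82
- item 1+item 2+item 3+item 5: weight 4+2+6+4=16, value 27+10+15+30=82
- item 1+item 4+item 5: weight 4+2+4=10, value 27+15+30=72
Best: 87 pts.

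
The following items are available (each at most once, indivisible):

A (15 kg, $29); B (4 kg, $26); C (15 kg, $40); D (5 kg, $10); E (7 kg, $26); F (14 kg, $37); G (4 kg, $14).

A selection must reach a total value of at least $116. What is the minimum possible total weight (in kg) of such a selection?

Subsets with value ≥ 116, sorted by total weight:
- B+C+D+E+G: weight 35, value 116
- B+C+F+G: weight 37, value 117
- B+C+E+F: weight 40, value 129
- A+B+E+F: weight 40, value 118
Minimum weight: 35 kg.

35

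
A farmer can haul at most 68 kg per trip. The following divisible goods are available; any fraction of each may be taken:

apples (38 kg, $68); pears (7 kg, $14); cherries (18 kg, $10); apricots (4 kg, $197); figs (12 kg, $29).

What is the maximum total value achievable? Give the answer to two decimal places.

Take in order of value per unit:
- apricots (197/4 per unit): all 4 → value 197, running total 197.00
- figs (29/12 per unit): all 12 → value 29, running total 226.00
- pears (14/7 per unit): all 7 → value 14, running total 240.00
- apples (68/38 per unit): all 38 → value 68, running total 308.00
- cherries (10/18 per unit): 7 of 18 → value 7×10/18 = 3.8889, running total 311.89
Total 311.89.

311.89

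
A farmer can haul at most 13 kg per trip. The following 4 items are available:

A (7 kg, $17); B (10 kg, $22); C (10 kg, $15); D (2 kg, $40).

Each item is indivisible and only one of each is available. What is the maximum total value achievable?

This is a 0/1 knapsack; check combinations near the capacity.
- B+D: weight 10+2=12, value 22+40=62
- A+D: weight 7+2=9, value 17+40=57
- C+D: weight 10+2=12, value 15+40=55
- D: weight 2, value 40
- B: weight 10, value 22
Best: $62.

$62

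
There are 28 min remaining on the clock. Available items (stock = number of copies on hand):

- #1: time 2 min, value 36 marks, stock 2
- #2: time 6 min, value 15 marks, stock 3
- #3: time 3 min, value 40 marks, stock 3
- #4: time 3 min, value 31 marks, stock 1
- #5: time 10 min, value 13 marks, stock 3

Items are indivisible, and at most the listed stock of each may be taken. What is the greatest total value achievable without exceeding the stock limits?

253 marks

Top feasible selections:
- 2×#1 + 2×#2 + 3×#3 + 1×#4: time 28, value 253
- 2×#1 + 1×#2 + 3×#3 + 1×#4: time 22, value 238
- 2×#1 + 3×#3 + 1×#4 + 1×#5: time 26, value 236
- 2×#1 + 3×#3 + 1×#4: time 16, value 223
Best: 253 marks.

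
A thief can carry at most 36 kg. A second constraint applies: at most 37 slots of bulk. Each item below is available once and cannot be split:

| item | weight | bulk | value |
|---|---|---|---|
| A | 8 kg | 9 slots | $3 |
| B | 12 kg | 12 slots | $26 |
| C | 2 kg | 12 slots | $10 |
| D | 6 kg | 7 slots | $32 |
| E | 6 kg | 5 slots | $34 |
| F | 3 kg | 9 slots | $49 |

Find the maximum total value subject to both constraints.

Feasible sets respecting both limits:
- B+D+E+F: weight 27, bulk 33, value 141
- C+D+E+F: weight 17, bulk 33, value 125
- A+D+E+F: weight 23, bulk 30, value 118
- D+E+F: weight 15, bulk 21, value 115
Best: $141.

$141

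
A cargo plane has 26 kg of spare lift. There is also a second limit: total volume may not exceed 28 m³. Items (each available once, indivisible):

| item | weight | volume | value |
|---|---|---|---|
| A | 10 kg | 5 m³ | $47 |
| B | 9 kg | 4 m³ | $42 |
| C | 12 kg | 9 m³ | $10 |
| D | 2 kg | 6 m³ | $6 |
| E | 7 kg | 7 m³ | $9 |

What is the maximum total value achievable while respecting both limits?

Feasible sets respecting both limits:
- A+B+E: weight 26, volume 16, value 98
- A+B+D: weight 21, volume 15, value 95
- A+B: weight 19, volume 9, value 89
- A+C+D: weight 24, volume 20, value 63
Best: $98.

$98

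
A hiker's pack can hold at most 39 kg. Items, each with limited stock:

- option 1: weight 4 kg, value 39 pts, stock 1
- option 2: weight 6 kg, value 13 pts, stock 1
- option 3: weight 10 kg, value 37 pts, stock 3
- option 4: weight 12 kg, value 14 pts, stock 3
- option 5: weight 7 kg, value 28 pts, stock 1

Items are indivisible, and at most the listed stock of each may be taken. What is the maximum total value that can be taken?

Best selections within weight 39 and stock limits:
- 1×option 1 + 1×option 2 + 2×option 3 + 1×option 5: weight 37, value 154
- 1×option 1 + 3×option 3: weight 34, value 150
- 1×option 1 + 2×option 3 + 1×option 5: weight 31, value 141
Best: 154 pts.

154 pts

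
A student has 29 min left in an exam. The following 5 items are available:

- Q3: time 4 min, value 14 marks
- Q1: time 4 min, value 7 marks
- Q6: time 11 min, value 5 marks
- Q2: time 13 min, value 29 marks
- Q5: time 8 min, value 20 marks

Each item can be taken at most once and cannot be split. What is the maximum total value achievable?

Check high-value combinations within 29 min:
- Q3+Q1+Q2+Q5: time 4+4+13+8=29, value 14+7+29+20=70
- Q3+Q2+Q5: time 4+13+8=25, value 14+29+20=63
- Q1+Q2+Q5: time 4+13+8=25, value 7+29+20=56
- Q3+Q1+Q2: time 4+4+13=21, value 14+7+29=50
Best: 70 marks.

70 marks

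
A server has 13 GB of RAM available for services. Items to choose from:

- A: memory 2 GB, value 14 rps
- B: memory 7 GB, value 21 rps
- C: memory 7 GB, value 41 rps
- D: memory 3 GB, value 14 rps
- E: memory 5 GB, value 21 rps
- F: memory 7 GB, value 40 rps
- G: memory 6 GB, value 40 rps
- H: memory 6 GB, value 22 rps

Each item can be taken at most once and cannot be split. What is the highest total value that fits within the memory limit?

Check high-value combinations within 13 GB:
- C+G: memory 7+6=13, value 41+40=81
- F+G: memory 7+6=13, value 40+40=80
- A+E+G: memory 2+5+6=13, value 14+21+40=75
- A+C+D: memory 2+7+3=12, value 14+41+14=69
- A+D+G: memory 2+3+6=11, value 14+14+40=68
Best: 81 rps.

81 rps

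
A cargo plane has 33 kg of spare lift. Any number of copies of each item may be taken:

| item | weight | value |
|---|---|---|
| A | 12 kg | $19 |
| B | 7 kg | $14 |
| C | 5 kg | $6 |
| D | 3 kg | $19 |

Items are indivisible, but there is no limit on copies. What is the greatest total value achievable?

Best value-per-unit is D at 19/3, and filling with it alone uses weight 11×3=33. No mix of the others beats 11×19 = 209.

$209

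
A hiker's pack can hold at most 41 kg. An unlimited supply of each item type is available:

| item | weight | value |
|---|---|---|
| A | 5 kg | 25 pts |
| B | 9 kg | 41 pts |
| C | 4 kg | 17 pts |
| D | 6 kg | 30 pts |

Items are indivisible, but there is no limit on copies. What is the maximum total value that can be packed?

205 pts

Best value-per-unit is A at 25/5; filling with it alone gives 8×25 = 200.
Optimal mix: 7×A + 1×D → weight 41, value 205.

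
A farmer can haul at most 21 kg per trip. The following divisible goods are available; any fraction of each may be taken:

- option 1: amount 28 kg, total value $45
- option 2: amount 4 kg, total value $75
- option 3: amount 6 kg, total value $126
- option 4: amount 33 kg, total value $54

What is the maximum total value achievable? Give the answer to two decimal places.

219.00

Take in order of value per unit:
- option 3 (126/6 per unit): all 6 → value 126, running total 126.00
- option 2 (75/4 per unit): all 4 → value 75, running total 201.00
- option 4 (54/33 per unit): 11 of 33 → value 11×54/33 = 18.0000, running total 219.00
Total 219.00.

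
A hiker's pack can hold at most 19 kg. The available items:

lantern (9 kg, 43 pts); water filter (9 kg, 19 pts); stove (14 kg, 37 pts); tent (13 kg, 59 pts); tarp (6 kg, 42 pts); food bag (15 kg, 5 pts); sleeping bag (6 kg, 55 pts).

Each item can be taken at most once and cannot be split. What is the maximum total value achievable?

114 pts

Check high-value combinations within 19 kg:
- tent+sleeping bag: weight 13+6=19, value 59+55=114
- tent+tarp: weight 13+6=19, value 59+42=101
- lantern+sleeping bag: weight 9+6=15, value 43+55=98
Best: 114 pts.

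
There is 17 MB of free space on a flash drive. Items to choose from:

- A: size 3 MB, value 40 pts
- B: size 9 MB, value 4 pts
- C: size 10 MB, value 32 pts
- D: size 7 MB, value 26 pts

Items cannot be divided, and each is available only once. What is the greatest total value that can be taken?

72 pts

This is a 0/1 knapsack; check combinations near the capacity.
- A+C: size 3+10=13, value 40+32=72
- A+D: size 3+7=10, value 40+26=66
- C+D: size 10+7=17, value 32+26=58
Best: 72 pts.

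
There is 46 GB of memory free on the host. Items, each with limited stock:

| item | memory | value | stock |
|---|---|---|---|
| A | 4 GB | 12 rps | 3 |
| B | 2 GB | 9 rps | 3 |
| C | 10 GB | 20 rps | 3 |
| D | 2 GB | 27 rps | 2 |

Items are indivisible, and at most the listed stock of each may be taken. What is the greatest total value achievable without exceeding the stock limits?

Best selections within memory 46 and stock limits:
- 3×A + 3×B + 2×C + 2×D: memory 42, value 157
- 2×A + 2×B + 3×C + 2×D: memory 46, value 156
Best: 157 rps.

157 rps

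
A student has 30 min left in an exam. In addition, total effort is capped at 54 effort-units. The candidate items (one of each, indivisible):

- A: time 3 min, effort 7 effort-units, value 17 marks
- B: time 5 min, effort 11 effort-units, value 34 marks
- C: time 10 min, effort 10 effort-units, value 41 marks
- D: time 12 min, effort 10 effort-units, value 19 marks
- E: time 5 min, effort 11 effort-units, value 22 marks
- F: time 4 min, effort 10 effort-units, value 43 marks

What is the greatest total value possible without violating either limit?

157 marks

Feasible sets respecting both limits:
- A+B+C+E+F: time 27, effort 49, value 157
- B+C+E+F: time 24, effort 42, value 140
- A+B+C+F: time 22, effort 38, value 135
- A+B+D+E+F: time 29, effort 49, value 135
Best: 157 marks.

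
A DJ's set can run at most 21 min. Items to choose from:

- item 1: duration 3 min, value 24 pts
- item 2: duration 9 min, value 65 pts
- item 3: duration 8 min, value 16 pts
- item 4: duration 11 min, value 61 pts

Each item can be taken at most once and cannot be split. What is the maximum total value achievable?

Check high-value combinations within 21 min:
- item 2+item 4: duration 9+11=20, value 65+61=126
- item 1+item 2+item 3: duration 3+9+8=20, value 24+65+16=105
- item 1+item 2: duration 3+9=12, value 24+65=89
Best: 126 pts.

126 pts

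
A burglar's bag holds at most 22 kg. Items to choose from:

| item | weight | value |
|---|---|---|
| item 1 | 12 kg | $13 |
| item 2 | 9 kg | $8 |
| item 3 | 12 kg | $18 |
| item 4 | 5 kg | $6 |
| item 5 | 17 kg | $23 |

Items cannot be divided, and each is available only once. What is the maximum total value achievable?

Check high-value combinations within 22 kg:
- item 4+item 5: weight 5+17=22, value 6+23=29
- item 2+item 3: weight 9+12=21, value 8+18=26
- item 3+item 4: weight 12+5=17, value 18+6=24
- item 5: weight 17, value 23
Best: $29.

$29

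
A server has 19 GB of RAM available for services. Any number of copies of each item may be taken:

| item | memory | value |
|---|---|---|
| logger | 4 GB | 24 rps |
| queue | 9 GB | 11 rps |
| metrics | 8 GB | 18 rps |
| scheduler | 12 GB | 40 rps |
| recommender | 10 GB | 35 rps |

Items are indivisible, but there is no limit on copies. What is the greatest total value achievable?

Best value-per-unit is logger at 24/4, and filling with it alone uses memory 4×4=16. No mix of the others beats 4×24 = 96.

96 rps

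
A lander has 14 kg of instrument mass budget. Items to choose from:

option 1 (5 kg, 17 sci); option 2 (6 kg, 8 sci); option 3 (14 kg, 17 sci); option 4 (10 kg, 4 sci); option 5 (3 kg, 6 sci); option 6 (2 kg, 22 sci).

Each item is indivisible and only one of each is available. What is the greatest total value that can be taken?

This is a 0/1 knapsack; check combinations near the capacity.
- option 1+option 2+option 6: mass 5+6+2=13, value 17+8+22=47
- option 1+option 5+option 6: mass 5+3+2=10, value 17+6+22=45
- option 1+option 6: mass 5+2=7, value 17+22=39
- option 2+option 5+option 6: mass 6+3+2=11, value 8+6+22=36
- option 1+option 2+option 5: mass 5+6+3=14, value 17+8+6=31
Best: 47 sci.

47 sci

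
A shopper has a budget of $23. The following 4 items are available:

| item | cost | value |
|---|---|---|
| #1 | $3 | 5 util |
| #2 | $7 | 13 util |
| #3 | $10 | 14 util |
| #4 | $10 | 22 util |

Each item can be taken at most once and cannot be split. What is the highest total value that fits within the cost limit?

This is a 0/1 knapsack; check combinations near the capacity.
- #1+#3+#4: cost 3+10+10=23, value 5+14+22=41
- #1+#2+#4: cost 3+7+10=20, value 5+13+22=40
- #3+#4: cost 10+10=20, value 14+22=36
- #2+#4: cost 7+10=17, value 13+22=35
- #1+#2+#3: cost 3+7+10=20, value 5+13+14=32
Best: 41 util.

41 util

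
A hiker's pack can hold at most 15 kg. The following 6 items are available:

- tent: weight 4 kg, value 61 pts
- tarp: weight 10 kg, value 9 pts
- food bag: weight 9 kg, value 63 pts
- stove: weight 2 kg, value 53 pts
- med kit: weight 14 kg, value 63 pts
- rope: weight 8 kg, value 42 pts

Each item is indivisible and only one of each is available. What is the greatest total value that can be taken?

Check high-value combinations within 15 kg:
- tent+food bag+stove: weight 4+9+2=15, value 61+63+53=177
- tent+stove+rope: weight 4+2+8=14, value 61+53+42=156
- tent+food bag: weight 4+9=13, value 61+63=124
Best: 177 pts.

177 pts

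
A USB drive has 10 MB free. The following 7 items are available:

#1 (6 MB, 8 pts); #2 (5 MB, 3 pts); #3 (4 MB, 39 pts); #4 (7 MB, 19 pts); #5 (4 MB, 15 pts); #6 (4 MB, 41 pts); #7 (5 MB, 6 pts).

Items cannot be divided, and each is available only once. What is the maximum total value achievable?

This is a 0/1 knapsack; check combinations near the capacity.
- #3+#6: size 4+4=8, value 39+41=80
- #5+#6: size 4+4=8, value 15+41=56
- #3+#5: size 4+4=8, value 39+15=54
Best: 80 pts.

80 pts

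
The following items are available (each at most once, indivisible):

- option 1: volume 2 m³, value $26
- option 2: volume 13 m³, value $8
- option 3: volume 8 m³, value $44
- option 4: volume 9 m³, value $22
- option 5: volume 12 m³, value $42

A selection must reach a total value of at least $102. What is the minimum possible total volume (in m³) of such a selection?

Subsets with value ≥ 102, sorted by total volume:
- option 1+option 3+option 5: volume 22, value 112
- option 3+option 4+option 5: volume 29, value 108
- option 1+option 3+option 4+option 5: volume 31, value 134
- option 1+option 2+option 3+option 5: volume 35, value 120
Minimum volume: 22 m³.

22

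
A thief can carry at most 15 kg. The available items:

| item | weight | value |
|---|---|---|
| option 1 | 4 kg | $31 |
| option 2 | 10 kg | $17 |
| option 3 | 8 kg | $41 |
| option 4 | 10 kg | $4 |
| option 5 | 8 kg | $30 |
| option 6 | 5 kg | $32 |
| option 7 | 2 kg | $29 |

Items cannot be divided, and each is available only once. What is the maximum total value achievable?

This is a 0/1 knapsack; check combinations near the capacity.
- option 3+option 6+option 7: weight 8+5+2=15, value 41+32+29=102
- option 1+option 3+option 7: weight 4+8+2=14, value 31+41+29=101
- option 1+option 6+option 7: weight 4+5+2=11, value 31+32+29=92
- option 5+option 6+option 7: weight 8+5+2=15, value 30+32+29=91
- option 1+option 5+option 7: weight 4+8+2=14, value 31+30+29=90
Best: $102.

$102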